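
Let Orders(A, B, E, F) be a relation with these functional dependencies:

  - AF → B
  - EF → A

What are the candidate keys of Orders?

{E, F}

Attributes E, F never appear on any right-hand side, so every candidate key must contain {E, F}.
{E, F}⁺ = {A, B, E, F}, which is all of the schema, so {E, F} is the only candidate key.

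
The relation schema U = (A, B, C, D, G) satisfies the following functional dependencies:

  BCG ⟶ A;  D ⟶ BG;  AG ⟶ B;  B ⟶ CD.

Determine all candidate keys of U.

(B); (D); (A, G)

{B}⁺: B→CD adds C, D; D→BG adds G; BCG→A adds A → {A, B, C, D, G}.
{D}⁺: D→BG adds B, G; B→CD adds C; BCG→A adds A → {A, B, C, D, G}.
{A, G}⁺: AG→B adds B; B→CD adds C, D → {A, B, C, D, G}. Minimal: {G}⁺ = {G}; {A}⁺ = {A} — none reach the full schema.
Any other superkey contains one of these as a subset, so there are no further candidate keys.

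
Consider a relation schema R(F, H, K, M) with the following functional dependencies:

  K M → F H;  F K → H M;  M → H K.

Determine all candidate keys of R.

{M}⁺: M→HK adds H, K; KM→FH adds F → {F, H, K, M}.
{F, K}⁺: FK→HM adds H, M → {F, H, K, M}. Minimal: {K}⁺ = {K}; {F}⁺ = {F} — none reach the full schema.

(M), (F, K)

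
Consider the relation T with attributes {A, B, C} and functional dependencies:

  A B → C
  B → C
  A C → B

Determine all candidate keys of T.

AB; AC

{A, B}⁺: AB→C adds C → {A, B, C}. Minimal: {B}⁺ = {B, C}; {A}⁺ = {A} — none reach the full schema.
{A, C}⁺: AC→B adds B → {A, B, C}. Minimal: {C}⁺ = {C}; {A}⁺ = {A} — none reach the full schema.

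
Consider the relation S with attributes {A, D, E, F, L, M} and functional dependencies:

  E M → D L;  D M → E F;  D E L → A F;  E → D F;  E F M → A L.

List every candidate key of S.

{D, M}, {E, M}

Attribute M never appears on the right-hand side of any dependency, so M must belong to every candidate key.
{M}⁺ = {M}, which is not all of the schema, so we must add further attributes.
{D, M}⁺: DM→EF adds E, F; EFM→AL adds A, L → {A, D, E, F, L, M}. Minimal: {M}⁺ = {M}; {D}⁺ = {D} — none reach the full schema.
{E, M}⁺: EM→DL adds D, L; DM→EF adds F; DEL→AF adds A → {A, D, E, F, L, M}. Minimal: {M}⁺ = {M}; {E}⁺ = {D, E, F} — none reach the full schema.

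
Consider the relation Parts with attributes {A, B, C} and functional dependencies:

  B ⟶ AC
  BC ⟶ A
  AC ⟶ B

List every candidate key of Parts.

{B}⁺: B→AC adds A, C → {A, B, C}.
{A, C}⁺: AC→B adds B → {A, B, C}. Minimal: {C}⁺ = {C}; {A}⁺ = {A} — none reach the full schema.

{B}, {A, C}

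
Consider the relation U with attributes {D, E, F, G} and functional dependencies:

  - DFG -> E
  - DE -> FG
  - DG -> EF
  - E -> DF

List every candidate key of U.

{E}⁺: E→DF adds D, F; DE→FG adds G → {D, E, F, G}.
{D, G}⁺: DG→EF adds E, F → {D, E, F, G}.

{E}, {D, G}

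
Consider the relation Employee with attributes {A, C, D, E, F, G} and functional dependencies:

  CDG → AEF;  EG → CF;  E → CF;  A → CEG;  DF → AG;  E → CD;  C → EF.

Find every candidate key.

A; C; E; DF

{A}⁺: A→CEG adds C, E, G; E→CD adds D; C→EF adds F → {A, C, D, E, F, G}.
{C}⁺: C→EF adds E, F; E→CD adds D; DF→AG adds A, G → {A, C, D, E, F, G}.
{E}⁺: E→CF adds C, F; E→CD adds D; DF→AG adds A, G → {A, C, D, E, F, G}.
{D, F}⁺: DF→AG adds A, G; A→CEG adds C, E → {A, C, D, E, F, G}. Minimal: {F}⁺ = {F}; {D}⁺ = {D} — none reach the full schema.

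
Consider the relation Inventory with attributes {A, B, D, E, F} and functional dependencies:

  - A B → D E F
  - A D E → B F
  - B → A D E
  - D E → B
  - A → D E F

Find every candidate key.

(A), (B), (D, E)

{A}⁺: A→DEF adds D, E, F; ADE→BF adds B → {A, B, D, E, F}.
{B}⁺: B→ADE adds A, D, E; A→DEF adds F → {A, B, D, E, F}.
{D, E}⁺: DE→B adds B; B→ADE adds A; A→DEF adds F → {A, B, D, E, F}. Minimal: {E}⁺ = {E}; {D}⁺ = {D} — none reach the full schema.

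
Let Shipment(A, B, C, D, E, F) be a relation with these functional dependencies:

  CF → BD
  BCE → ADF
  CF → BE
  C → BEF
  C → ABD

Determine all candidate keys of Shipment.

(C)

Attribute C never appears on the right-hand side of any dependency, so C must belong to every candidate key.
{C}⁺ = {A, B, C, D, E, F}, which is all of the schema, so {C} is the only candidate key.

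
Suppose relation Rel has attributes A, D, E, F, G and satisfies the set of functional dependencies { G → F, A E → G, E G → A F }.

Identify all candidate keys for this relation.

Attributes D, E never appear on any right-hand side, so every candidate key must contain {D, E}.
{D, E}⁺ = {D, E}, which is not all of the schema, so we must add further attributes.
{A, D, E}⁺: AE→G adds G; EG→AF adds F → {A, D, E, F, G}. Minimal: {D, E}⁺ = {D, E}; {A, E}⁺ = {A, E, F, G}; {A, D}⁺ = {A, D} — none reach the full schema.
{D, E, G}⁺: G→F adds F; EG→AF adds A → {A, D, E, F, G}. Minimal: {E, G}⁺ = {A, E, F, G}; {D, G}⁺ = {D, F, G}; {D, E}⁺ = {D, E} — none reach the full schema.

(A, D, E), (D, E, G)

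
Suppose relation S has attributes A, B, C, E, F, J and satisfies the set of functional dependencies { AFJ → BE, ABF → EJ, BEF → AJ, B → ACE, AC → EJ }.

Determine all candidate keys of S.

Attribute F never appears on the right-hand side of any dependency, so F must belong to every candidate key.
{F}⁺ = {F}, which is not all of the schema, so we must add further attributes.
{B, F}⁺: B→ACE adds A, C, E; AC→EJ adds J → {A, B, C, E, F, J}. Minimal: {F}⁺ = {F}; {B}⁺ = {A, B, C, E, J} — none reach the full schema.
{A, C, F}⁺: AC→EJ adds E, J; AFJ→BE adds B → {A, B, C, E, F, J}. Minimal: {C, F}⁺ = {C, F}; {A, F}⁺ = {A, F}; {A, C}⁺ = {A, C, E, J} — none reach the full schema.
{A, F, J}⁺: AFJ→BE adds B, E; B→ACE adds C → {A, B, C, E, F, J}. Minimal: {F, J}⁺ = {F, J}; {A, J}⁺ = {A, J}; {A, F}⁺ = {A, F} — none reach the full schema.
Any other superkey contains one of these as a subset, so there are no further candidate keys.

(B, F), (A, C, F), (A, F, J)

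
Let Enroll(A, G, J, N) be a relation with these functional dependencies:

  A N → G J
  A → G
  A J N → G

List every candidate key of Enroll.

{A, N}⁺: AN→GJ adds G, J → {A, G, J, N}. Minimal: {N}⁺ = {N}; {A}⁺ = {A, G} — none reach the full schema.

{A, N}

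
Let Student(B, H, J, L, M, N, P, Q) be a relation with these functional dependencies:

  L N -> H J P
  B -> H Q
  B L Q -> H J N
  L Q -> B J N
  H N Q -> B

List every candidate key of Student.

(B, L, M), (L, M, Q)

Attributes L, M never appear on any right-hand side, so every candidate key must contain {L, M}.
{L, M}⁺ = {L, M}, which is not all of the schema, so we must add further attributes.
{B, L, M}⁺: B→HQ adds H, Q; BLQ→HJN adds J, N; LN→HJP adds P → {B, H, J, L, M, N, P, Q}.
{L, M, Q}⁺: LQ→BJN adds B, J, N; LN→HJP adds H, P → {B, H, J, L, M, N, P, Q}.
Any other superkey contains one of these as a subset, so there are no further candidate keys.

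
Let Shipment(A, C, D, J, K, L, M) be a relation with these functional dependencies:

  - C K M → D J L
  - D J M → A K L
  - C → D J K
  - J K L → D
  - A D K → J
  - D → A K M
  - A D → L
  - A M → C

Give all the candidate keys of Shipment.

C; D; AM; JKL

{C}⁺: C→DJK adds D, J, K; D→AKM adds A, M; AD→L adds L → {A, C, D, J, K, L, M}.
{D}⁺: D→AKM adds A, K, M; AD→L adds L; AM→C adds C; CKM→DJL adds J → {A, C, D, J, K, L, M}.
{A, M}⁺: AM→C adds C; C→DJK adds D, J, K; AD→L adds L → {A, C, D, J, K, L, M}. Minimal: {M}⁺ = {M}; {A}⁺ = {A} — none reach the full schema.
{J, K, L}⁺: JKL→D adds D; D→AKM adds A, M; AM→C adds C → {A, C, D, J, K, L, M}. Minimal: {K, L}⁺ = {K, L}; {J, L}⁺ = {J, L}; {J, K}⁺ = {J, K} — none reach the full schema.
Any other superkey contains one of these as a subset, so there are no further candidate keys.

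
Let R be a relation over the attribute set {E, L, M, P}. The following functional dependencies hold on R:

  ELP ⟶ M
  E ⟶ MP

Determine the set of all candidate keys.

EL

Attributes E, L never appear on any right-hand side, so every candidate key must contain {E, L}.
{E, L}⁺ = {E, L, M, P}, which is all of the schema, so {E, L} is the only candidate key.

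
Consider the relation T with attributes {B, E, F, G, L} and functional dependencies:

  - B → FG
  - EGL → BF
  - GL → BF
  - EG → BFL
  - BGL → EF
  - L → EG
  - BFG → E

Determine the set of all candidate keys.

(B), (L), (E, G)

{B}⁺: B→FG adds F, G; BFG→E adds E; EG→BFL adds L → {B, E, F, G, L}.
{L}⁺: L→EG adds E, G; EGL→BF adds B, F → {B, E, F, G, L}.
{E, G}⁺: EG→BFL adds B, F, L → {B, E, F, G, L}. Minimal: {G}⁺ = {G}; {E}⁺ = {E} — none reach the full schema.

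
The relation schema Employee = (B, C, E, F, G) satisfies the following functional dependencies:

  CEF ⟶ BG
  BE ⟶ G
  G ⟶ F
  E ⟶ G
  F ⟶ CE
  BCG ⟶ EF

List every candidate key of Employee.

(E), (F), (G)

{E}⁺: E→G adds G; G→F adds F; F→CE adds C; CEF→BG adds B → {B, C, E, F, G}.
{F}⁺: F→CE adds C, E; CEF→BG adds B, G → {B, C, E, F, G}.
{G}⁺: G→F adds F; F→CE adds C, E; CEF→BG adds B → {B, C, E, F, G}.
Any other superkey contains one of these as a subset, so there are no further candidate keys.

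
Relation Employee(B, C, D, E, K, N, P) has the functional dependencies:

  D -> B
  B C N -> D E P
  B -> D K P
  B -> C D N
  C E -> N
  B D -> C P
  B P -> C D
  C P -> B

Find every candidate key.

B, D, CP

{B}⁺: B→DKP adds D, K, P; B→CDN adds C, N; BCN→DEP adds E → {B, C, D, E, K, N, P}.
{D}⁺: D→B adds B; B→DKP adds K, P; B→CDN adds C, N; BCN→DEP adds E → {B, C, D, E, K, N, P}.
{C, P}⁺: CP→B adds B; B→DKP adds D, K; B→CDN adds N; BCN→DEP adds E → {B, C, D, E, K, N, P}. Minimal: {P}⁺ = {P}; {C}⁺ = {C} — none reach the full schema.
Any other superkey contains one of these as a subset, so there are no further candidate keys.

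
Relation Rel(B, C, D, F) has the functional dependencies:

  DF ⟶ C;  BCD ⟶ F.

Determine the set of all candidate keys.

Attributes B, D never appear on any right-hand side, so every candidate key must contain {B, D}.
{B, D}⁺ = {B, D}, which is not all of the schema, so we must add further attributes.
{B, C, D}⁺: BCD→F adds F → {B, C, D, F}. Minimal: {C, D}⁺ = {C, D}; {B, D}⁺ = {B, D}; {B, C}⁺ = {B, C} — none reach the full schema.
{B, D, F}⁺: DF→C adds C → {B, C, D, F}. Minimal: {D, F}⁺ = {C, D, F}; {B, F}⁺ = {B, F}; {B, D}⁺ = {B, D} — none reach the full schema.
Any other superkey contains one of these as a subset, so there are no further candidate keys.

{B, C, D}; {B, D, F}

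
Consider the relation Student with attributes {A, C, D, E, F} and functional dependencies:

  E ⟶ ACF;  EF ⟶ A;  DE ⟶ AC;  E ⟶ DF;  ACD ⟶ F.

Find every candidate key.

{E}

Attribute E never appears on the right-hand side of any dependency, so E must belong to every candidate key.
{E}⁺ = {A, C, D, E, F}, which is all of the schema, so {E} is the only candidate key.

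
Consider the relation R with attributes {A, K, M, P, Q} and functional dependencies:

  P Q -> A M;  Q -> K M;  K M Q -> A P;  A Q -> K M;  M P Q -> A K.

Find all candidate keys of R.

Attribute Q never appears on the right-hand side of any dependency, so Q must belong to every candidate key.
{Q}⁺ = {A, K, M, P, Q}, which is all of the schema, so {Q} is the only candidate key.

{Q}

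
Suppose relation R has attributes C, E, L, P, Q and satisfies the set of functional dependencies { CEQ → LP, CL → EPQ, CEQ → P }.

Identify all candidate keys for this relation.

CL; CEQ

{C, L}⁺: CL→EPQ adds E, P, Q → {C, E, L, P, Q}. Minimal: {L}⁺ = {L}; {C}⁺ = {C} — none reach the full schema.
{C, E, Q}⁺: CEQ→LP adds L, P → {C, E, L, P, Q}. Minimal: {E, Q}⁺ = {E, Q}; {C, Q}⁺ = {C, Q}; {C, E}⁺ = {C, E} — none reach the full schema.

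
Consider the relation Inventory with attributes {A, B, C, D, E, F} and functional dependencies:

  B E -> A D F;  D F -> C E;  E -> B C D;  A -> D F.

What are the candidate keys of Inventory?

A, E, DF

{A}⁺: A→DF adds D, F; DF→CE adds C, E; E→BCD adds B → {A, B, C, D, E, F}.
{E}⁺: E→BCD adds B, C, D; BE→ADF adds A, F → {A, B, C, D, E, F}.
{D, F}⁺: DF→CE adds C, E; E→BCD adds B; BE→ADF adds A → {A, B, C, D, E, F}.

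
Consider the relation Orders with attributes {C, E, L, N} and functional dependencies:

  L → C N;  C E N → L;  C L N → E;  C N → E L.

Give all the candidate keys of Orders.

L, CN

{L}⁺: L→CN adds C, N; CLN→E adds E → {C, E, L, N}.
{C, N}⁺: CN→EL adds E, L → {C, E, L, N}.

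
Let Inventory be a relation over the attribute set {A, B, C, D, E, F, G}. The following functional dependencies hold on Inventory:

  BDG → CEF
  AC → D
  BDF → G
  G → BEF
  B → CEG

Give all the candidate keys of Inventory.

AB; AG

Attribute A never appears on the right-hand side of any dependency, so A must belong to every candidate key.
{A}⁺ = {A}, which is not all of the schema, so we must add further attributes.
{A, B}⁺: B→CEG adds C, E, G; AC→D adds D; G→BEF adds F → {A, B, C, D, E, F, G}.
{A, G}⁺: G→BEF adds B, E, F; B→CEG adds C; AC→D adds D → {A, B, C, D, E, F, G}.
Any other superkey contains one of these as a subset, so there are no further candidate keys.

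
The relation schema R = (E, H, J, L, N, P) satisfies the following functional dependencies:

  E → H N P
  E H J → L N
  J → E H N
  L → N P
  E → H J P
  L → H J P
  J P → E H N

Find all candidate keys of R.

{E}⁺: E→HNP adds H, N, P; E→HJP adds J; EHJ→LN adds L → {E, H, J, L, N, P}.
{J}⁺: J→EHN adds E, H, N; E→HJP adds P; EHJ→LN adds L → {E, H, J, L, N, P}.
{L}⁺: L→NP adds N, P; L→HJP adds H, J; JP→EHN adds E → {E, H, J, L, N, P}.

{E}; {J}; {L}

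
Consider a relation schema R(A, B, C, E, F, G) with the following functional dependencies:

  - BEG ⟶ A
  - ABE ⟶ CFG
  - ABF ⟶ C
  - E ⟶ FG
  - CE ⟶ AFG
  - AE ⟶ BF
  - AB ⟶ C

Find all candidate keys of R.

Attribute E never appears on the right-hand side of any dependency, so E must belong to every candidate key.
{E}⁺ = {E, F, G}, which is not all of the schema, so we must add further attributes.
{A, E}⁺: E→FG adds F, G; AE→BF adds B; AB→C adds C → {A, B, C, E, F, G}.
{B, E}⁺: E→FG adds F, G; BEG→A adds A; ABE→CFG adds C → {A, B, C, E, F, G}.
{C, E}⁺: E→FG adds F, G; CE→AFG adds A; AE→BF adds B → {A, B, C, E, F, G}.

{A, E}, {B, E}, {C, E}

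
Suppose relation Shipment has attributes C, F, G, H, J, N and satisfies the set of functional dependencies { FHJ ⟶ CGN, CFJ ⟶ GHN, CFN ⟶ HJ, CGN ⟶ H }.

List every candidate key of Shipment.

CFJ, CFN, FHJ

{C, F, J}⁺: CFJ→GHN adds G, H, N → {C, F, G, H, J, N}. Minimal: {F, J}⁺ = {F, J}; {C, J}⁺ = {C, J}; {C, F}⁺ = {C, F} — none reach the full schema.
{C, F, N}⁺: CFN→HJ adds H, J; FHJ→CGN adds G → {C, F, G, H, J, N}. Minimal: {F, N}⁺ = {F, N}; {C, N}⁺ = {C, N}; {C, F}⁺ = {C, F} — none reach the full schema.
{F, H, J}⁺: FHJ→CGN adds C, G, N → {C, F, G, H, J, N}. Minimal: {H, J}⁺ = {H, J}; {F, J}⁺ = {F, J}; {F, H}⁺ = {F, H} — none reach the full schema.
Any other superkey contains one of these as a subset, so there are no further candidate keys.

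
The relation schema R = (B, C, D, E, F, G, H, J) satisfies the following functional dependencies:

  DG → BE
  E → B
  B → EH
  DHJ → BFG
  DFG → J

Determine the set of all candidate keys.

(B, C, D, J), (C, D, E, J), (C, D, F, G), (C, D, G, J), (C, D, H, J)

Attributes C, D never appear on any right-hand side, so every candidate key must contain {C, D}.
{C, D}⁺ = {C, D}, which is not all of the schema, so we must add further attributes.
{B, C, D, J}⁺: B→EH adds E, H; DHJ→BFG adds F, G → {B, C, D, E, F, G, H, J}. Minimal: {C, D, J}⁺ = {C, D, J}; {B, D, J}⁺ = {B, D, E, F, G, H, J}; {B, C, J}⁺ = {B, C, E, H, J}; … — none reach the full schema.
{C, D, E, J}⁺: E→B adds B; B→EH adds H; DHJ→BFG adds F, G → {B, C, D, E, F, G, H, J}. Minimal: {D, E, J}⁺ = {B, D, E, F, G, H, J}; {C, E, J}⁺ = {B, C, E, H, J}; {C, D, J}⁺ = {C, D, J}; … — none reach the full schema.
{C, D, F, G}⁺: DG→BE adds B, E; B→EH adds H; DFG→J adds J → {B, C, D, E, F, G, H, J}. Minimal: {D, F, G}⁺ = {B, D, E, F, G, H, J}; {C, F, G}⁺ = {C, F, G}; {C, D, G}⁺ = {B, C, D, E, G, H}; … — none reach the full schema.
{C, D, G, J}⁺: DG→BE adds B, E; B→EH adds H; DHJ→BFG adds F → {B, C, D, E, F, G, H, J}. Minimal: {D, G, J}⁺ = {B, D, E, F, G, H, J}; {C, G, J}⁺ = {C, G, J}; {C, D, J}⁺ = {C, D, J}; … — none reach the full schema.
{C, D, H, J}⁺: DHJ→BFG adds B, F, G; DG→BE adds E → {B, C, D, E, F, G, H, J}. Minimal: {D, H, J}⁺ = {B, D, E, F, G, H, J}; {C, H, J}⁺ = {C, H, J}; {C, D, J}⁺ = {C, D, J}; … — none reach the full schema.
Any other superkey contains one of these as a subset, so there are no further candidate keys.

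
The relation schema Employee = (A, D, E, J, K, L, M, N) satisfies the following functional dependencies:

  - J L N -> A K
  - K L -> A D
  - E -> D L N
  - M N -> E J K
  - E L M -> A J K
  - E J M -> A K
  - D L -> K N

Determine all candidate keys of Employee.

{E, M}, {M, N}, {D, L, M}, {K, L, M}

Attribute M never appears on the right-hand side of any dependency, so M must belong to every candidate key.
{M}⁺ = {M}, which is not all of the schema, so we must add further attributes.
{E, M}⁺: E→DLN adds D, L, N; MN→EJK adds J, K; ELM→AJK adds A → {A, D, E, J, K, L, M, N}. Minimal: {M}⁺ = {M}; {E}⁺ = {A, D, E, K, L, N} — none reach the full schema.
{M, N}⁺: MN→EJK adds E, J, K; EJM→AK adds A; E→DLN adds D, L → {A, D, E, J, K, L, M, N}. Minimal: {N}⁺ = {N}; {M}⁺ = {M} — none reach the full schema.
{D, L, M}⁺: DL→KN adds K, N; KL→AD adds A; MN→EJK adds E, J → {A, D, E, J, K, L, M, N}. Minimal: {L, M}⁺ = {L, M}; {D, M}⁺ = {D, M}; {D, L}⁺ = {A, D, K, L, N} — none reach the full schema.
{K, L, M}⁺: KL→AD adds A, D; DL→KN adds N; MN→EJK adds E, J → {A, D, E, J, K, L, M, N}. Minimal: {L, M}⁺ = {L, M}; {K, M}⁺ = {K, M}; {K, L}⁺ = {A, D, K, L, N} — none reach the full schema.
Any other superkey contains one of these as a subset, so there are no further candidate keys.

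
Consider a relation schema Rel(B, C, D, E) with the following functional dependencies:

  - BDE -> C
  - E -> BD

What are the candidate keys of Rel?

{E}

Attribute E never appears on the right-hand side of any dependency, so E must belong to every candidate key.
{E}⁺ = {B, C, D, E}, which is all of the schema, so {E} is the only candidate key.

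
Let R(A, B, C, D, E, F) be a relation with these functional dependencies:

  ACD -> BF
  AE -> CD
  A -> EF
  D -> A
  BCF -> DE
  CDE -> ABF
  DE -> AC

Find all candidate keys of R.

{A}, {D}, {B, C, F}

{A}⁺: A→EF adds E, F; AE→CD adds C, D; CDE→ABF adds B → {A, B, C, D, E, F}.
{D}⁺: D→A adds A; A→EF adds E, F; DE→AC adds C; ACD→BF adds B → {A, B, C, D, E, F}.
{B, C, F}⁺: BCF→DE adds D, E; CDE→ABF adds A → {A, B, C, D, E, F}.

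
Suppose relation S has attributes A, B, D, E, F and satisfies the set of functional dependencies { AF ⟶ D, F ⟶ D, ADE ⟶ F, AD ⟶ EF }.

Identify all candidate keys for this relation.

{A, B, D}; {A, B, F}

Attributes A, B never appear on any right-hand side, so every candidate key must contain {A, B}.
{A, B}⁺ = {A, B}, which is not all of the schema, so we must add further attributes.
{A, B, D}⁺: AD→EF adds E, F → {A, B, D, E, F}.
{A, B, F}⁺: AF→D adds D; AD→EF adds E → {A, B, D, E, F}.
Any other superkey contains one of these as a subset, so there are no further candidate keys.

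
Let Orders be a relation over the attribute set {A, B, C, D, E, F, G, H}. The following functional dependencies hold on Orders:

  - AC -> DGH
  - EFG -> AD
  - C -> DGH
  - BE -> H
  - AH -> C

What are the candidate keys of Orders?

Attributes B, E, F never appear on any right-hand side, so every candidate key must contain {B, E, F}.
{B, E, F}⁺ = {B, E, F, H}, which is not all of the schema, so we must add further attributes.
{A, B, E, F}⁺: BE→H adds H; AH→C adds C; AC→DGH adds D, G → {A, B, C, D, E, F, G, H}.
{B, C, E, F}⁺: C→DGH adds D, G, H; EFG→AD adds A → {A, B, C, D, E, F, G, H}.
{B, E, F, G}⁺: EFG→AD adds A, D; BE→H adds H; AH→C adds C → {A, B, C, D, E, F, G, H}.

{A, B, E, F}, {B, C, E, F}, {B, E, F, G}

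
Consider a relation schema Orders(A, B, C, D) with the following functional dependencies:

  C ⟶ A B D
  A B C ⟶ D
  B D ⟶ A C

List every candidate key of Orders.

{C}, {B, D}

{C}⁺: C→ABD adds A, B, D → {A, B, C, D}.
{B, D}⁺: BD→AC adds A, C → {A, B, C, D}. Minimal: {D}⁺ = {D}; {B}⁺ = {B} — none reach the full schema.
Any other superkey contains one of these as a subset, so there are no further candidate keys.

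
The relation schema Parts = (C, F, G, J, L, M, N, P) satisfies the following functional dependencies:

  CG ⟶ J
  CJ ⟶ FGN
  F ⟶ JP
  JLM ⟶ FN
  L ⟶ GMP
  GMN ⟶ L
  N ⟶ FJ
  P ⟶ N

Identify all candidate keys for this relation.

(C, L); (C, F, M); (C, G, M); (C, J, M); (C, M, N); (C, M, P)

{C, L}⁺: L→GMP adds G, M, P; P→N adds N; CG→J adds J; CJ→FGN adds F → {C, F, G, J, L, M, N, P}. Minimal: {L}⁺ = {F, G, J, L, M, N, P}; {C}⁺ = {C} — none reach the full schema.
{C, F, M}⁺: F→JP adds J, P; P→N adds N; CJ→FGN adds G; GMN→L adds L → {C, F, G, J, L, M, N, P}. Minimal: {F, M}⁺ = {F, J, M, N, P}; {C, M}⁺ = {C, M}; {C, F}⁺ = {C, F, G, J, N, P} — none reach the full schema.
{C, G, M}⁺: CG→J adds J; CJ→FGN adds F, N; F→JP adds P; GMN→L adds L → {C, F, G, J, L, M, N, P}. Minimal: {G, M}⁺ = {G, M}; {C, M}⁺ = {C, M}; {C, G}⁺ = {C, F, G, J, N, P} — none reach the full schema.
{C, J, M}⁺: CJ→FGN adds F, G, N; F→JP adds P; GMN→L adds L → {C, F, G, J, L, M, N, P}. Minimal: {J, M}⁺ = {J, M}; {C, M}⁺ = {C, M}; {C, J}⁺ = {C, F, G, J, N, P} — none reach the full schema.
{C, M, N}⁺: N→FJ adds F, J; CJ→FGN adds G; F→JP adds P; GMN→L adds L → {C, F, G, J, L, M, N, P}. Minimal: {M, N}⁺ = {F, J, M, N, P}; {C, N}⁺ = {C, F, G, J, N, P}; {C, M}⁺ = {C, M} — none reach the full schema.
{C, M, P}⁺: P→N adds N; N→FJ adds F, J; CJ→FGN adds G; GMN→L adds L → {C, F, G, J, L, M, N, P}. Minimal: {M, P}⁺ = {F, J, M, N, P}; {C, P}⁺ = {C, F, G, J, N, P}; {C, M}⁺ = {C, M} — none reach the full schema.
Any other superkey contains one of these as a subset, so there are no further candidate keys.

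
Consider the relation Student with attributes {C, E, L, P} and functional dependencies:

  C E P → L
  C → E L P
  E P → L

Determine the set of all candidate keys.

C

Attribute C never appears on the right-hand side of any dependency, so C must belong to every candidate key.
{C}⁺ = {C, E, L, P}, which is all of the schema, so {C} is the only candidate key.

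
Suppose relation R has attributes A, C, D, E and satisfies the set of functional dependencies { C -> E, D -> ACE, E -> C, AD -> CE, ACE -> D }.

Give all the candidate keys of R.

(D), (A, C), (A, E)

{D}⁺: D→ACE adds A, C, E → {A, C, D, E}.
{A, C}⁺: C→E adds E; ACE→D adds D → {A, C, D, E}. Minimal: {C}⁺ = {C, E}; {A}⁺ = {A} — none reach the full schema.
{A, E}⁺: E→C adds C; ACE→D adds D → {A, C, D, E}. Minimal: {E}⁺ = {C, E}; {A}⁺ = {A} — none reach the full schema.
Any other superkey contains one of these as a subset, so there are no further candidate keys.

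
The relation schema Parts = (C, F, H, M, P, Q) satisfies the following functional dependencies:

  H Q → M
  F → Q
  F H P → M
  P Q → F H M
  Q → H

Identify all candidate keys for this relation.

CFP, CPQ

Attributes C, P never appear on any right-hand side, so every candidate key must contain {C, P}.
{C, P}⁺ = {C, P}, which is not all of the schema, so we must add further attributes.
{C, F, P}⁺: F→Q adds Q; PQ→FHM adds H, M → {C, F, H, M, P, Q}.
{C, P, Q}⁺: PQ→FHM adds F, H, M → {C, F, H, M, P, Q}.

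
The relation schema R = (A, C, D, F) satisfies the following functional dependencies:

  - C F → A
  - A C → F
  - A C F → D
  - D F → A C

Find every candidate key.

{A, C}; {C, F}; {D, F}

{A, C}⁺: AC→F adds F; ACF→D adds D → {A, C, D, F}. Minimal: {C}⁺ = {C}; {A}⁺ = {A} — none reach the full schema.
{C, F}⁺: CF→A adds A; ACF→D adds D → {A, C, D, F}. Minimal: {F}⁺ = {F}; {C}⁺ = {C} — none reach the full schema.
{D, F}⁺: DF→AC adds A, C → {A, C, D, F}. Minimal: {F}⁺ = {F}; {D}⁺ = {D} — none reach the full schema.
Any other superkey contains one of these as a subset, so there are no further candidate keys.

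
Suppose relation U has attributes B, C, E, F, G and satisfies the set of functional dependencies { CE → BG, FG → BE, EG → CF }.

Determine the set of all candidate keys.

CE, EG, FG

{C, E}⁺: CE→BG adds B, G; EG→CF adds F → {B, C, E, F, G}. Minimal: {E}⁺ = {E}; {C}⁺ = {C} — none reach the full schema.
{E, G}⁺: EG→CF adds C, F; CE→BG adds B → {B, C, E, F, G}. Minimal: {G}⁺ = {G}; {E}⁺ = {E} — none reach the full schema.
{F, G}⁺: FG→BE adds B, E; EG→CF adds C → {B, C, E, F, G}. Minimal: {G}⁺ = {G}; {F}⁺ = {F} — none reach the full schema.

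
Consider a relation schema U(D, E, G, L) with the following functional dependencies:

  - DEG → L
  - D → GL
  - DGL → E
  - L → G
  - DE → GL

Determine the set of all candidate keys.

{D}

{D}⁺: D→GL adds G, L; DGL→E adds E → {D, E, G, L}.
No other minimal superkey exists.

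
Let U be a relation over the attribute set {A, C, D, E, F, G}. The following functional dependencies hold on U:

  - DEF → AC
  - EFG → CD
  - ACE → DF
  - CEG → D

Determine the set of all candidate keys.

Attributes E, G never appear on any right-hand side, so every candidate key must contain {E, G}.
{E, G}⁺ = {E, G}, which is not all of the schema, so we must add further attributes.
{E, F, G}⁺: EFG→CD adds C, D; DEF→AC adds A → {A, C, D, E, F, G}. Minimal: {F, G}⁺ = {F, G}; {E, G}⁺ = {E, G}; {E, F}⁺ = {E, F} — none reach the full schema.
{A, C, E, G}⁺: ACE→DF adds D, F → {A, C, D, E, F, G}. Minimal: {C, E, G}⁺ = {C, D, E, G}; {A, E, G}⁺ = {A, E, G}; {A, C, G}⁺ = {A, C, G}; … — none reach the full schema.
Any other superkey contains one of these as a subset, so there are no further candidate keys.

{E, F, G}; {A, C, E, G}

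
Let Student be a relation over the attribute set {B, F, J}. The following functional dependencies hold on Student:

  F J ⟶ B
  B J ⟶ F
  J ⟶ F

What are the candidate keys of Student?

Attribute J never appears on the right-hand side of any dependency, so J must belong to every candidate key.
{J}⁺ = {B, F, J}, which is all of the schema, so {J} is the only candidate key.

(J)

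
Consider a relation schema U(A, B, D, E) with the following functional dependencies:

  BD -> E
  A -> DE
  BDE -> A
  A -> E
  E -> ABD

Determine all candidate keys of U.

A, E, BD

{A}⁺: A→DE adds D, E; E→ABD adds B → {A, B, D, E}.
{E}⁺: E→ABD adds A, B, D → {A, B, D, E}.
{B, D}⁺: BD→E adds E; BDE→A adds A → {A, B, D, E}. Minimal: {D}⁺ = {D}; {B}⁺ = {B} — none reach the full schema.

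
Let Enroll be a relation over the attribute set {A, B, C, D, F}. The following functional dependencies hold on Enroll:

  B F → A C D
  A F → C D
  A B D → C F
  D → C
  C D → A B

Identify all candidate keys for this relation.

{D}⁺: D→C adds C; CD→AB adds A, B; ABD→CF adds F → {A, B, C, D, F}.
{A, F}⁺: AF→CD adds C, D; CD→AB adds B → {A, B, C, D, F}.
{B, F}⁺: BF→ACD adds A, C, D → {A, B, C, D, F}.

{D}; {A, F}; {B, F}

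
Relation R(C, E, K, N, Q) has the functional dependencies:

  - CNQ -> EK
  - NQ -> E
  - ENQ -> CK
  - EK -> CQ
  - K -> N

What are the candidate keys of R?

{E, K}, {K, Q}, {N, Q}

{E, K}⁺: EK→CQ adds C, Q; K→N adds N → {C, E, K, N, Q}. Minimal: {K}⁺ = {K, N}; {E}⁺ = {E} — none reach the full schema.
{K, Q}⁺: K→N adds N; NQ→E adds E; ENQ→CK adds C → {C, E, K, N, Q}. Minimal: {Q}⁺ = {Q}; {K}⁺ = {K, N} — none reach the full schema.
{N, Q}⁺: NQ→E adds E; ENQ→CK adds C, K → {C, E, K, N, Q}. Minimal: {Q}⁺ = {Q}; {N}⁺ = {N} — none reach the full schema.
Any other superkey contains one of these as a subset, so there are no further candidate keys.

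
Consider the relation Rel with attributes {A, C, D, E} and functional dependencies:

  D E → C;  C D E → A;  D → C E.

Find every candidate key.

Attribute D never appears on the right-hand side of any dependency, so D must belong to every candidate key.
{D}⁺ = {A, C, D, E}, which is all of the schema, so {D} is the only candidate key.

{D}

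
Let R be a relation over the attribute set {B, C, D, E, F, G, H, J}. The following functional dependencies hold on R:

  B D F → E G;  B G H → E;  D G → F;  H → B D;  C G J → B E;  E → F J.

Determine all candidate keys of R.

Attributes C, H never appear on any right-hand side, so every candidate key must contain {C, H}.
{C, H}⁺ = {B, C, D, H}, which is not all of the schema, so we must add further attributes.
{C, E, H}⁺: H→BD adds B, D; E→FJ adds F, J; BDF→EG adds G → {B, C, D, E, F, G, H, J}. Minimal: {E, H}⁺ = {B, D, E, F, G, H, J}; {C, H}⁺ = {B, C, D, H}; {C, E}⁺ = {C, E, F, J} — none reach the full schema.
{C, F, H}⁺: H→BD adds B, D; BDF→EG adds E, G; E→FJ adds J → {B, C, D, E, F, G, H, J}. Minimal: {F, H}⁺ = {B, D, E, F, G, H, J}; {C, H}⁺ = {B, C, D, H}; {C, F}⁺ = {C, F} — none reach the full schema.
{C, G, H}⁺: H→BD adds B, D; BGH→E adds E; DG→F adds F; E→FJ adds J → {B, C, D, E, F, G, H, J}. Minimal: {G, H}⁺ = {B, D, E, F, G, H, J}; {C, H}⁺ = {B, C, D, H}; {C, G}⁺ = {C, G} — none reach the full schema.

{C, E, H}, {C, F, H}, {C, G, H}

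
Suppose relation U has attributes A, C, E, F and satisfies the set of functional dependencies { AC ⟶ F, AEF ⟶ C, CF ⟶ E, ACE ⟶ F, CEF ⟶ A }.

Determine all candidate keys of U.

{A, C}; {C, F}; {A, E, F}

{A, C}⁺: AC→F adds F; CF→E adds E → {A, C, E, F}. Minimal: {C}⁺ = {C}; {A}⁺ = {A} — none reach the full schema.
{C, F}⁺: CF→E adds E; CEF→A adds A → {A, C, E, F}. Minimal: {F}⁺ = {F}; {C}⁺ = {C} — none reach the full schema.
{A, E, F}⁺: AEF→C adds C → {A, C, E, F}. Minimal: {E, F}⁺ = {E, F}; {A, F}⁺ = {A, F}; {A, E}⁺ = {A, E} — none reach the full schema.
Any other superkey contains one of these as a subset, so there are no further candidate keys.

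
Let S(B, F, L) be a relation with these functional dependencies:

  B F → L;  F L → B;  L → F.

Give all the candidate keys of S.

{L}, {B, F}

{L}⁺: L→F adds F; FL→B adds B → {B, F, L}.
{B, F}⁺: BF→L adds L → {B, F, L}. Minimal: {F}⁺ = {F}; {B}⁺ = {B} — none reach the full schema.
Any other superkey contains one of these as a subset, so there are no further candidate keys.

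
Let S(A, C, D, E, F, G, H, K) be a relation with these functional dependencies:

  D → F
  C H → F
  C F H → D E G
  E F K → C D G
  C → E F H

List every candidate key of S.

{A, C, K}⁺: C→EFH adds E, F, H; CFH→DEG adds D, G → {A, C, D, E, F, G, H, K}. Minimal: {C, K}⁺ = {C, D, E, F, G, H, K}; {A, K}⁺ = {A, K}; {A, C}⁺ = {A, C, D, E, F, G, H} — none reach the full schema.
{A, D, E, K}⁺: D→F adds F; EFK→CDG adds C, G; C→EFH adds H → {A, C, D, E, F, G, H, K}. Minimal: {D, E, K}⁺ = {C, D, E, F, G, H, K}; {A, E, K}⁺ = {A, E, K}; {A, D, K}⁺ = {A, D, F, K}; … — none reach the full schema.
{A, E, F, K}⁺: EFK→CDG adds C, D, G; C→EFH adds H → {A, C, D, E, F, G, H, K}. Minimal: {E, F, K}⁺ = {C, D, E, F, G, H, K}; {A, F, K}⁺ = {A, F, K}; {A, E, K}⁺ = {A, E, K}; … — none reach the full schema.

ACK; ADEK; AEFK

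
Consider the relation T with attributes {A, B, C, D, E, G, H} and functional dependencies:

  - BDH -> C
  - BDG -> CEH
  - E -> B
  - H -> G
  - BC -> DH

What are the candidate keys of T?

Attribute A never appears on the right-hand side of any dependency, so A must belong to every candidate key.
{A}⁺ = {A}, which is not all of the schema, so we must add further attributes.
{A, B, C}⁺: BC→DH adds D, H; H→G adds G; BDG→CEH adds E → {A, B, C, D, E, G, H}. Minimal: {B, C}⁺ = {B, C, D, E, G, H}; {A, C}⁺ = {A, C}; {A, B}⁺ = {A, B} — none reach the full schema.
{A, C, E}⁺: E→B adds B; BC→DH adds D, H; H→G adds G → {A, B, C, D, E, G, H}. Minimal: {C, E}⁺ = {B, C, D, E, G, H}; {A, E}⁺ = {A, B, E}; {A, C}⁺ = {A, C} — none reach the full schema.
{A, B, D, G}⁺: BDG→CEH adds C, E, H → {A, B, C, D, E, G, H}. Minimal: {B, D, G}⁺ = {B, C, D, E, G, H}; {A, D, G}⁺ = {A, D, G}; {A, B, G}⁺ = {A, B, G}; … — none reach the full schema.
{A, B, D, H}⁺: BDH→C adds C; H→G adds G; BDG→CEH adds E → {A, B, C, D, E, G, H}. Minimal: {B, D, H}⁺ = {B, C, D, E, G, H}; {A, D, H}⁺ = {A, D, G, H}; {A, B, H}⁺ = {A, B, G, H}; … — none reach the full schema.
{A, D, E, G}⁺: E→B adds B; BDG→CEH adds C, H → {A, B, C, D, E, G, H}. Minimal: {D, E, G}⁺ = {B, C, D, E, G, H}; {A, E, G}⁺ = {A, B, E, G}; {A, D, G}⁺ = {A, D, G}; … — none reach the full schema.
{A, D, E, H}⁺: E→B adds B; H→G adds G; BDH→C adds C → {A, B, C, D, E, G, H}. Minimal: {D, E, H}⁺ = {B, C, D, E, G, H}; {A, E, H}⁺ = {A, B, E, G, H}; {A, D, H}⁺ = {A, D, G, H}; … — none reach the full schema.

(A, B, C); (A, C, E); (A, B, D, G); (A, B, D, H); (A, D, E, G); (A, D, E, H)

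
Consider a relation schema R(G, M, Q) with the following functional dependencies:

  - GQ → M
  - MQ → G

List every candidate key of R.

Attribute Q never appears on the right-hand side of any dependency, so Q must belong to every candidate key.
{Q}⁺ = {Q}, which is not all of the schema, so we must add further attributes.
{G, Q}⁺: GQ→M adds M → {G, M, Q}.
{M, Q}⁺: MQ→G adds G → {G, M, Q}.

{G, Q}, {M, Q}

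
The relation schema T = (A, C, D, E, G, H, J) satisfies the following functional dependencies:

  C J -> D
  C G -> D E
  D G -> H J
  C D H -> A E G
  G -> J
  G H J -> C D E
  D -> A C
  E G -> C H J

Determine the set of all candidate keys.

{C, G}⁺: CG→DE adds D, E; DG→HJ adds H, J; CDH→AEG adds A → {A, C, D, E, G, H, J}. Minimal: {G}⁺ = {G, J}; {C}⁺ = {C} — none reach the full schema.
{D, G}⁺: DG→HJ adds H, J; GHJ→CDE adds C, E; D→AC adds A → {A, C, D, E, G, H, J}. Minimal: {G}⁺ = {G, J}; {D}⁺ = {A, C, D} — none reach the full schema.
{D, H}⁺: D→AC adds A, C; CDH→AEG adds E, G; G→J adds J → {A, C, D, E, G, H, J}. Minimal: {H}⁺ = {H}; {D}⁺ = {A, C, D} — none reach the full schema.
{E, G}⁺: G→J adds J; EG→CHJ adds C, H; CJ→D adds D; CDH→AEG adds A → {A, C, D, E, G, H, J}. Minimal: {G}⁺ = {G, J}; {E}⁺ = {E} — none reach the full schema.
{G, H}⁺: G→J adds J; GHJ→CDE adds C, D, E; D→AC adds A → {A, C, D, E, G, H, J}. Minimal: {H}⁺ = {H}; {G}⁺ = {G, J} — none reach the full schema.
{C, H, J}⁺: CJ→D adds D; CDH→AEG adds A, E, G → {A, C, D, E, G, H, J}. Minimal: {H, J}⁺ = {H, J}; {C, J}⁺ = {A, C, D, J}; {C, H}⁺ = {C, H} — none reach the full schema.
Any other superkey contains one of these as a subset, so there are no further candidate keys.

{C, G}, {D, G}, {D, H}, {E, G}, {G, H}, {C, H, J}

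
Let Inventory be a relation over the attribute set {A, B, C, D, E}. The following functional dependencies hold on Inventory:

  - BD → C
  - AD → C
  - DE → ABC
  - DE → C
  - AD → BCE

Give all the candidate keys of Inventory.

Attribute D never appears on the right-hand side of any dependency, so D must belong to every candidate key.
{D}⁺ = {D}, which is not all of the schema, so we must add further attributes.
{A, D}⁺: AD→C adds C; AD→BCE adds B, E → {A, B, C, D, E}. Minimal: {D}⁺ = {D}; {A}⁺ = {A} — none reach the full schema.
{D, E}⁺: DE→ABC adds A, B, C → {A, B, C, D, E}. Minimal: {E}⁺ = {E}; {D}⁺ = {D} — none reach the full schema.

AD, DE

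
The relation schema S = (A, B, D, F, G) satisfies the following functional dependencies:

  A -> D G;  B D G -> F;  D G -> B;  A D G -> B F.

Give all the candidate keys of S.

(A)

Attribute A never appears on the right-hand side of any dependency, so A must belong to every candidate key.
{A}⁺ = {A, B, D, F, G}, which is all of the schema, so {A} is the only candidate key.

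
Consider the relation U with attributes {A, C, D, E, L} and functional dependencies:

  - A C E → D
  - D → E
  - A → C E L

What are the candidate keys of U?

Attribute A never appears on the right-hand side of any dependency, so A must belong to every candidate key.
{A}⁺ = {A, C, D, E, L}, which is all of the schema, so {A} is the only candidate key.

{A}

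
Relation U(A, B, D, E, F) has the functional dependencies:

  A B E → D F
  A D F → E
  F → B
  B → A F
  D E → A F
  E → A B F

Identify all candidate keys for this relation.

(E), (B, D), (D, F)

{E}⁺: E→ABF adds A, B, F; ABE→DF adds D → {A, B, D, E, F}.
{B, D}⁺: B→AF adds A, F; ADF→E adds E → {A, B, D, E, F}. Minimal: {D}⁺ = {D}; {B}⁺ = {A, B, F} — none reach the full schema.
{D, F}⁺: F→B adds B; B→AF adds A; ADF→E adds E → {A, B, D, E, F}. Minimal: {F}⁺ = {A, B, F}; {D}⁺ = {D} — none reach the full schema.
Any other superkey contains one of these as a subset, so there are no further candidate keys.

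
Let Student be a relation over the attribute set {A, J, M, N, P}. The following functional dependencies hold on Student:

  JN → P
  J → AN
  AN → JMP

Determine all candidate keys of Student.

{J}, {A, N}

{J}⁺: J→AN adds A, N; AN→JMP adds M, P → {A, J, M, N, P}.
{A, N}⁺: AN→JMP adds J, M, P → {A, J, M, N, P}.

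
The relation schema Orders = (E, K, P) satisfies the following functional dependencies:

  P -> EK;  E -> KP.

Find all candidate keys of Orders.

{E}⁺: E→KP adds K, P → {E, K, P}.
{P}⁺: P→EK adds E, K → {E, K, P}.

E, P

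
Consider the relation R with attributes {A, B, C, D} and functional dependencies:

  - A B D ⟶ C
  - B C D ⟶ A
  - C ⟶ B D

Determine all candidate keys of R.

{C}, {A, B, D}

{C}⁺: C→BD adds B, D; BCD→A adds A → {A, B, C, D}.
{A, B, D}⁺: ABD→C adds C → {A, B, C, D}. Minimal: {B, D}⁺ = {B, D}; {A, D}⁺ = {A, D}; {A, B}⁺ = {A, B} — none reach the full schema.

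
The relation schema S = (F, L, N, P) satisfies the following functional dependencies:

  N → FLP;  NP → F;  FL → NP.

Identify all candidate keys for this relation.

{N}⁺: N→FLP adds F, L, P → {F, L, N, P}.
{F, L}⁺: FL→NP adds N, P → {F, L, N, P}. Minimal: {L}⁺ = {L}; {F}⁺ = {F} — none reach the full schema.
Any other superkey contains one of these as a subset, so there are no further candidate keys.

{N}, {F, L}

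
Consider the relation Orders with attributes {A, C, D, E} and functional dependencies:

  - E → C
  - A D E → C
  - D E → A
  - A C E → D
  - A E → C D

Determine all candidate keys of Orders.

Attribute E never appears on the right-hand side of any dependency, so E must belong to every candidate key.
{E}⁺ = {C, E}, which is not all of the schema, so we must add further attributes.
{A, E}⁺: E→C adds C; ACE→D adds D → {A, C, D, E}. Minimal: {E}⁺ = {C, E}; {A}⁺ = {A} — none reach the full schema.
{D, E}⁺: E→C adds C; DE→A adds A → {A, C, D, E}. Minimal: {E}⁺ = {C, E}; {D}⁺ = {D} — none reach the full schema.

(A, E), (D, E)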